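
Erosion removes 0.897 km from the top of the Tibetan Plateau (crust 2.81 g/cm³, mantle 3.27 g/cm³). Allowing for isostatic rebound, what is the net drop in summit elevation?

0.126 km

Rebound u = e ρ_c/ρ_m = 0.897 km × 2.81/3.27 = 0.7708 km.
Net surface drop = e − u = 0.897 km − 0.7708 km = e (ρ_m − ρ_c)/ρ_m = 0.126 km.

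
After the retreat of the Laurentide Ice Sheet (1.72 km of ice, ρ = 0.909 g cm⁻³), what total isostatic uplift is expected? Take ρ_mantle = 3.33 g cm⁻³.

Removing the load lets mantle flow back in; uplift u satisfies ρ_ice t = ρ_m u.
u = t ρ_ice/ρ_m = 1.72 km × 0.909/3.33 = 0.47 km.

0.47 km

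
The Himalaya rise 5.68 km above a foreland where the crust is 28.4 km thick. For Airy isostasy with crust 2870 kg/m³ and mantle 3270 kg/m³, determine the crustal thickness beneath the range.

Root depth r = h ρ_c / (ρ_m − ρ_c) = 5.68 km × 2870 / 400 = 40.75 km.
Total thickness = T + h + r = 28.4 km + 5.68 km + 40.75 km = 74.8 km.

74.8 km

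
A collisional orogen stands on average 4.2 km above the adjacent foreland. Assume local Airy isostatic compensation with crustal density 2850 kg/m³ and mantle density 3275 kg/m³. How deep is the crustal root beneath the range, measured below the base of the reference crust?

28.2 km

By Archimedes' principle applied to the lithosphere: the weight of the topography is balanced by the buoyancy of the root, ρ_c h = (ρ_m − ρ_c) r.
r = h · ρ_c / (ρ_m − ρ_c) = 4.2 km × 2850 / (3275 − 2850) = 28.2 km.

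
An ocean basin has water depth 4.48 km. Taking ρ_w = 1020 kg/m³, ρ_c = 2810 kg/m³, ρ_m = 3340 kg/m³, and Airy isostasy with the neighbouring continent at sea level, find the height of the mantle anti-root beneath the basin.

15.1 km

For local isostatic compensation: replacing crust with seawater at the top is compensated by replacing crust with mantle at the base: d (ρ_c − ρ_w) = a (ρ_m − ρ_c).
a = d (ρ_c − ρ_w)/(ρ_m − ρ_c) = 4.48 km × 1790/530 = 15.1 km.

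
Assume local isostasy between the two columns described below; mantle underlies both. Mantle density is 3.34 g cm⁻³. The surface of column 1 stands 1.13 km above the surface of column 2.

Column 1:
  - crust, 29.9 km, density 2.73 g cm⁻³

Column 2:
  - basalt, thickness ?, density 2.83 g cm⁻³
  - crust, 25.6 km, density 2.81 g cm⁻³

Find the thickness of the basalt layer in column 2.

1.76 km

Take the compensation level at the base of the deeper column (depth z_c below the surface of column 1) and equate Σ ρ_i t_i down to z_c; mantle fills any gap and the z_c terms cancel.
Column 1: 29.9×2.73 + (z_c − 29.9)×3.34
Column 2: 1.13×0 + x×2.83 + 25.6×2.81 + (z_c − 1.13 − 25.6 − x)×3.34
The z_c×3.34 term appears on both sides and cancels. Collect the known terms of each column as K = Σ(ρt)_known − 3.34 × (depth of known layers): K_1 = 81.627 − 3.34×29.9 = −18.239; K_2 = 71.936 − 3.34×(1.13 + 25.6) = −17.3422.
Balance: K_1 = K_2 − x×(3.34 − 2.83), so x = (K_2 − K_1)/(3.34 − 2.83) = 0.8968/0.51 = 1.76 km.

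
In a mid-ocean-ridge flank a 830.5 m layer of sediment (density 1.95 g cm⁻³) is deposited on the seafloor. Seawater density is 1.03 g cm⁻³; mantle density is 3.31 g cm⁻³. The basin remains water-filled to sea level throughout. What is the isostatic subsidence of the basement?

335 m

Submarine loading: the sediment displaces seawater, and the subsidence is in turn flooded, so s (ρ_m − ρ_w) = t (ρ_sed − ρ_w).
s = 830.5 m × (1.95 − 1.03) / (3.31 − 1.03) = 335 m.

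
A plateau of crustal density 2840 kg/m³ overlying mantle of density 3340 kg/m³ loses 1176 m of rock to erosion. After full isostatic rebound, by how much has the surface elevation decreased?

176 m

Rebound u = e ρ_c/ρ_m = 1176 m × 2840/3340 = 1000 m.
Net surface drop = e − u = 1176 m − 1000 m = e (ρ_m − ρ_c)/ρ_m = 176 m.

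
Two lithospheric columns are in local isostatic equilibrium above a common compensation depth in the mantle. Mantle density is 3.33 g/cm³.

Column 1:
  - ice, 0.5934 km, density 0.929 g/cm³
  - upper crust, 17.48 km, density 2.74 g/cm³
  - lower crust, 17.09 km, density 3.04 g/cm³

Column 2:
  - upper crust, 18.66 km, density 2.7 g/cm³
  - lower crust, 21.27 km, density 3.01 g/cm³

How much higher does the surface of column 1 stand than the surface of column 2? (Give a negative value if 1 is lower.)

−0.561 km

For any compensation level in the mantle, the mantle terms cancel and isostasy reduces to e = (Σt_1 − Σt_2) − (Σ(ρt)_1 − Σ(ρt)_2) / ρ_m.
Σt_1 = 35.1634 km; Σt_2 = 39.93 km; Σ(ρt)_1 = 100.400069; Σ(ρt)_2 = 114.4047 (in km·g/cm³).
e = (35.1634 − 39.93) − (100.400069 − 114.4047) / 3.33 = −0.561 km.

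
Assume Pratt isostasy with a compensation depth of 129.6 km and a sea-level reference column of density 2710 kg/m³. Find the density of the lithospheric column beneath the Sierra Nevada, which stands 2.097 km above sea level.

2670 kg/m³

Pratt balance: ρ_ref D = ρ (D + h).
ρ = ρ_ref D/(D + h) = 2710 × 129.6 km/(129.6 km + 2.097 km) = 2670 kg/m³.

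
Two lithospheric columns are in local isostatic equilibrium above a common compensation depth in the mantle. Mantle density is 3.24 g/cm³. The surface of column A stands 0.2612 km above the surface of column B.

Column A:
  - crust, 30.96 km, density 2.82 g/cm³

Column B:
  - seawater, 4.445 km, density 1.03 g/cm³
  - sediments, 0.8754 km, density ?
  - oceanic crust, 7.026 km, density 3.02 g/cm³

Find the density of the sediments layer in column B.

Take the compensation level at the base of the deeper column (depth z_c below the surface of column A) and equate Σ ρ_i t_i down to z_c; mantle fills any gap and the z_c terms cancel.
Column A: 30.96×2.82 + (z_c − 30.96)×3.24
Column B: 0.2612×0 + 4.445×1.03 + 0.8754×ρ + 7.026×3.02 + (z_c − 0.2612 − 12.3464)×3.24
The z_c×3.24 term appears on both sides and cancels. Collect the known terms of each column as K = Σ(ρt)_known − 3.24 × (depth of known layers): K_A = 87.3072 − 3.24×30.96 = −13.0032; K_B = 25.79687 − 3.24×(0.2612 + 12.3464) = −15.051754.
Balance: K_A = K_B + 0.8754×ρ, so ρ = (K_A − K_B)/0.8754 = 2.04855/0.8754 = 2.34 g/cm³.

2.34 g/cm³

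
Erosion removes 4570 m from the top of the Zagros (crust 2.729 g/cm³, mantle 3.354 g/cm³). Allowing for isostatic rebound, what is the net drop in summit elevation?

Rebound u = e ρ_c/ρ_m = 4570 m × 2.729/3.354 = 3718 m.
Net surface drop = e − u = 4570 m − 3718 m = e (ρ_m − ρ_c)/ρ_m = 852 m.

852 m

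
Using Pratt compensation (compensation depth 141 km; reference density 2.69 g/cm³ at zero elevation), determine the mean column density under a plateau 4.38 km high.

2.61 g/cm³

Pratt balance: ρ_ref D = ρ (D + h).
ρ = ρ_ref D/(D + h) = 2.69 × 141 km/(141 km + 4.38 km) = 2.61 g/cm³.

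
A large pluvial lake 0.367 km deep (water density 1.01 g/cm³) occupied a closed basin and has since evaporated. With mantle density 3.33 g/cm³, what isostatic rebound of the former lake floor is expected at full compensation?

u = d ρ_w/ρ_m = 0.367 km × 1.01/3.33 = 0.111 km.

0.111 km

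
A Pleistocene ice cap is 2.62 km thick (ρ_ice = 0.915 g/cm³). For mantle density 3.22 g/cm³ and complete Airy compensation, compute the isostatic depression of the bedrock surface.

By Archimedes' principle applied to the lithosphere: the ice load ρ_ice t is balanced by mantle displaced below, ρ_m s.
s = t ρ_ice / ρ_m = 2.62 km × 0.915/3.22 = 0.745 km.

0.745 km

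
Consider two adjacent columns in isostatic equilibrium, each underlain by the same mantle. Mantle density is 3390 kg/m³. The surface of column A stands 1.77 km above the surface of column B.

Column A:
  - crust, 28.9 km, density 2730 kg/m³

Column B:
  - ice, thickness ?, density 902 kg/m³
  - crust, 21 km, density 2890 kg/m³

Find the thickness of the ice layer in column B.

1.03 km

Take the compensation level at the base of the deeper column (depth z_c below the surface of column A) and equate Σ ρ_i t_i down to z_c; mantle fills any gap and the z_c terms cancel.
Column A: 28.9×2730 + (z_c − 28.9)×3390
Column B: 1.77×0 + x×902 + 21×2890 + (z_c − 1.77 − 21 − x)×3390
The z_c×3390 term appears on both sides and cancels. Collect the known terms of each column as K = Σ(ρt)_known − 3390 × (depth of known layers): K_A = 78897 − 3390×28.9 = −19074; K_B = 60690 − 3390×(1.77 + 21) = −16500.3.
Balance: K_A = K_B − x×(3390 − 902), so x = (K_B − K_A)/(3390 − 902) = 2573.7/2488 = 1.03 km.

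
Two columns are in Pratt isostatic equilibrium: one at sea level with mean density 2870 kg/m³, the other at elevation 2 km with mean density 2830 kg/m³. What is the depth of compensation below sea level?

142 km

ρ_ref D = ρ (D + h) → D (ρ_ref − ρ) = ρ h.
D = ρ h/(ρ_ref − ρ) = 2830 × 2 km/(2870 − 2830) = 142 km.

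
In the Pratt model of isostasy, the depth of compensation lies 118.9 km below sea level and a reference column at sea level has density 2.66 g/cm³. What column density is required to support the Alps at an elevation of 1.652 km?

2.62 g/cm³

Pratt balance: ρ_ref D = ρ (D + h).
ρ = ρ_ref D/(D + h) = 2.66 × 118.9 km/(118.9 km + 1.652 km) = 2.62 g/cm³.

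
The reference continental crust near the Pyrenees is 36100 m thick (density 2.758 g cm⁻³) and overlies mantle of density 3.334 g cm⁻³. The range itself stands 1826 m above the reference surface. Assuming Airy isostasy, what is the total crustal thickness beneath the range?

46700 m

Root depth r = h ρ_c / (ρ_m − ρ_c) = 1826 m × 2.758 / 0.576 = 8743 m.
Total thickness = T + h + r = 36100 m + 1826 m + 8743 m = 46700 m.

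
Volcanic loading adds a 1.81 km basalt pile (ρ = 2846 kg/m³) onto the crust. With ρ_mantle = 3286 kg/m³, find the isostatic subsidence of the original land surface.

1.57 km

Subaerial loading: s = t ρ_load / ρ_m.
s = 1.81 km × 2846/3286 = 1.57 km.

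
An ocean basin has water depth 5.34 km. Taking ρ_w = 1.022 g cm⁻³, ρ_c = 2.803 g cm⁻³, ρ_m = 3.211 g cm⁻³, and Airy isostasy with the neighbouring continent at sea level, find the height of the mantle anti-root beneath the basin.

23.3 km

Isostatic balance requires: replacing crust with seawater at the top is compensated by replacing crust with mantle at the base: d (ρ_c − ρ_w) = a (ρ_m − ρ_c).
a = d (ρ_c − ρ_w)/(ρ_m − ρ_c) = 5.34 km × 1.781/0.408 = 23.3 km.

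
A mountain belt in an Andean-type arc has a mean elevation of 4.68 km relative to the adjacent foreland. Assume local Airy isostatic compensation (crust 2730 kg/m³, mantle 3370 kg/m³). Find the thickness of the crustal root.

Balancing pressure at the compensation depth: the weight of the topography is balanced by the buoyancy of the root, ρ_c h = (ρ_m − ρ_c) r.
r = h · ρ_c / (ρ_m − ρ_c) = 4.68 km × 2730 / (3370 − 2730) = 20 km.

20 km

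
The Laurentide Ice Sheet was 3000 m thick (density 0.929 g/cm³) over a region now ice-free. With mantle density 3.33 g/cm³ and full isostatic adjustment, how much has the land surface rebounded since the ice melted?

Removing the load lets mantle flow back in; uplift u satisfies ρ_ice t = ρ_m u.
u = t ρ_ice/ρ_m = 3000 m × 0.929/3.33 = 837 m.

837 m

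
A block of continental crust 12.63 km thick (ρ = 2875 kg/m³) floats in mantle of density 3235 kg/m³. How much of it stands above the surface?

1.41 km

Floating equilibrium: submerged depth d = t ρ_obj/ρ_fluid = 12.63 km × 2875/3235 = 11.22 km.
Freeboard = t − d = 12.63 km − 11.22 km = 1.41 km.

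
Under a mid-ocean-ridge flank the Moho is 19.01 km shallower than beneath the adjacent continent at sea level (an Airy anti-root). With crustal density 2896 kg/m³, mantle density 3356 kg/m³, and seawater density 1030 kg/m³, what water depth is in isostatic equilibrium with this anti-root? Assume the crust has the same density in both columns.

4.69 km

Replacing a thickness d of crust by seawater at the top must be balanced by replacing crust with mantle at the base: d (ρ_c − ρ_w) = a (ρ_m − ρ_c).
d = a (ρ_m − ρ_c)/(ρ_c − ρ_w) = 19.01 km × 460/1866 = 4.69 km.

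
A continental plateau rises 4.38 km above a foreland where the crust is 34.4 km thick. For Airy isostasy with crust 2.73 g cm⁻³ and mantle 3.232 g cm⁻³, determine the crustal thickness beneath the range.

Root depth r = h ρ_c / (ρ_m − ρ_c) = 4.38 km × 2.73 / 0.502 = 23.82 km.
Total thickness = T + h + r = 34.4 km + 4.38 km + 23.82 km = 62.6 km.

62.6 km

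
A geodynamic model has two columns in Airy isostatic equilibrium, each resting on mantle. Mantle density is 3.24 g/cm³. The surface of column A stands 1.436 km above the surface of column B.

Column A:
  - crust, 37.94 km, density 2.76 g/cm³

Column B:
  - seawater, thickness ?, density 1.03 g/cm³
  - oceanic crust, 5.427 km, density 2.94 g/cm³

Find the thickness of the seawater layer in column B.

5.4 km

Take the compensation level at the base of the deeper column (depth z_c below the surface of column A) and equate Σ ρ_i t_i down to z_c; mantle fills any gap and the z_c terms cancel.
Column A: 37.94×2.76 + (z_c − 37.94)×3.24
Column B: 1.436×0 + x×1.03 + 5.427×2.94 + (z_c − 1.436 − 5.427 − x)×3.24
The z_c×3.24 term appears on both sides and cancels. Collect the known terms of each column as K = Σ(ρt)_known − 3.24 × (depth of known layers): K_A = 104.7144 − 3.24×37.94 = −18.2112; K_B = 15.95538 − 3.24×(1.436 + 5.427) = −6.28074.
Balance: K_A = K_B − x×(3.24 − 1.03), so x = (K_B − K_A)/(3.24 − 1.03) = 11.9305/2.21 = 5.4 km.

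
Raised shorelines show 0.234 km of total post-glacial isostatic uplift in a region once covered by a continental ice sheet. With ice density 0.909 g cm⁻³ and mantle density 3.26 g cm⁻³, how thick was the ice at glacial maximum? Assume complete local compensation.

0.839 km

u = t ρ_ice/ρ_m → t = u ρ_m/ρ_ice = 0.234 km × 3.26/0.909 = 0.839 km.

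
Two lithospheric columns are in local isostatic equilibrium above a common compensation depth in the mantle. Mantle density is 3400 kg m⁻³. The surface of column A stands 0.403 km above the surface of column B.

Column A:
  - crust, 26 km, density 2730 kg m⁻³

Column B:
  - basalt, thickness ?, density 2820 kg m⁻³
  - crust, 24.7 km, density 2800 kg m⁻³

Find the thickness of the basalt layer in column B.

Take the compensation level at the base of the deeper column (depth z_c below the surface of column A) and equate Σ ρ_i t_i down to z_c; mantle fills any gap and the z_c terms cancel.
Column A: 26×2730 + (z_c − 26)×3400
Column B: 0.403×0 + x×2820 + 24.7×2800 + (z_c − 0.403 − 24.7 − x)×3400
The z_c×3400 term appears on both sides and cancels. Collect the known terms of each column as K = Σ(ρt)_known − 3400 × (depth of known layers): K_A = 70980 − 3400×26 = −17420; K_B = 69160 − 3400×(0.403 + 24.7) = −16190.2.
Balance: K_A = K_B − x×(3400 − 2820), so x = (K_B − K_A)/(3400 − 2820) = 1229.8/580 = 2.12 km.

2.12 km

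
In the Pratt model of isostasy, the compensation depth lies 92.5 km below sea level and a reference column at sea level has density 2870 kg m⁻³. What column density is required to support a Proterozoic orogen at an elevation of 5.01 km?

2720 kg m⁻³

Pratt balance: ρ_ref D = ρ (D + h).
ρ = ρ_ref D/(D + h) = 2870 × 92.5 km/(92.5 km + 5.01 km) = 2720 kg m⁻³.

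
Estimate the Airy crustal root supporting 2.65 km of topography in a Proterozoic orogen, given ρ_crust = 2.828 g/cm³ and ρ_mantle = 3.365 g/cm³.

For local isostatic compensation: the weight of the topography is balanced by the buoyancy of the root, ρ_c h = (ρ_m − ρ_c) r.
r = h · ρ_c / (ρ_m − ρ_c) = 2.65 km × 2.828 / (3.365 − 2.828) = 14 km.

14 km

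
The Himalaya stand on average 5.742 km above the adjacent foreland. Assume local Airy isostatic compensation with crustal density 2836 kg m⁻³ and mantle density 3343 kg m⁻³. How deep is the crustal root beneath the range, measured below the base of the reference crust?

For local isostatic compensation: the weight of the topography is balanced by the buoyancy of the root, ρ_c h = (ρ_m − ρ_c) r.
r = h · ρ_c / (ρ_m − ρ_c) = 5.742 km × 2836 / (3343 − 2836) = 32.1 km.

32.1 km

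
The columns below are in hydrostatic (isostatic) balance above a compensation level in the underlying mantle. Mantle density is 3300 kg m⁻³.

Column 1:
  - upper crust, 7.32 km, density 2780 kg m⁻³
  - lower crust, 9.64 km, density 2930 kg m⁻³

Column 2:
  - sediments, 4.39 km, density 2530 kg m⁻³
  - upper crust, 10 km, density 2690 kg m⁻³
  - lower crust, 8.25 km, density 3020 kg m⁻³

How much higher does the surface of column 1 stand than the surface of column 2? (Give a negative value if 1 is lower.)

For any compensation level in the mantle, the mantle terms cancel and isostasy reduces to e = (Σt_1 − Σt_2) − (Σ(ρt)_1 − Σ(ρt)_2) / ρ_m.
Σt_1 = 16.96 km; Σt_2 = 22.64 km; Σ(ρt)_1 = 48594.8; Σ(ρt)_2 = 62921.7 (in km·kg m⁻³).
e = (16.96 − 22.64) − (48594.8 − 62921.7) / 3300 = −1.34 km.

−1.34 km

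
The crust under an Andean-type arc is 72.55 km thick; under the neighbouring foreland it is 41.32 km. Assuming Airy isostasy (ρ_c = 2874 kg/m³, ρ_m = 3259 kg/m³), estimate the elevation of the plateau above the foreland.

3.69 km

Excess crust Δ = 72.55 km − 41.32 km = 31.23 km, split between elevation h and root r with h + r = Δ.
Airy balance ρ_c h = (ρ_m − ρ_c) r gives r = h ρ_c/(ρ_m − ρ_c), so h (1 + ρ_c/(ρ_m − ρ_c)) = Δ, i.e. h = Δ (ρ_m − ρ_c)/ρ_m.
h = 31.23 km × 385/3259 = 3.69 km.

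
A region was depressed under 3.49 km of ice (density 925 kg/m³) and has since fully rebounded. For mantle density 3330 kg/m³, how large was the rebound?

Removing the load lets mantle flow back in; uplift u satisfies ρ_ice t = ρ_m u.
u = t ρ_ice/ρ_m = 3.49 km × 925/3330 = 0.969 km.

0.969 km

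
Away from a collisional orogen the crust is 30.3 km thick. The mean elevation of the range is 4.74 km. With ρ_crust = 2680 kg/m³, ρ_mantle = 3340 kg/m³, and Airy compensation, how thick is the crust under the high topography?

54.3 km

Root depth r = h ρ_c / (ρ_m − ρ_c) = 4.74 km × 2680 / 660 = 19.25 km.
Total thickness = T + h + r = 30.3 km + 4.74 km + 19.25 km = 54.3 km.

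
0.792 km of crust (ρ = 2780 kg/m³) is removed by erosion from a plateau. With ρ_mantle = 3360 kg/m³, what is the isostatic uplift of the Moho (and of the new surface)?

Unloading: uplift u = e ρ_c/ρ_m = 0.792 km × 2780/3360 = 0.655 km.

0.655 km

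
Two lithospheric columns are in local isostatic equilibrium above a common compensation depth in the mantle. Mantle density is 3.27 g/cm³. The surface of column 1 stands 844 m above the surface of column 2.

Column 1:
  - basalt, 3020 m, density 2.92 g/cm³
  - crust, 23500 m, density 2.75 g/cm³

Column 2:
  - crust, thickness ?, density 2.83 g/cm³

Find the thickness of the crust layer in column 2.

Take the compensation level at the base of the deeper column (depth z_c below the surface of column 1) and equate Σ ρ_i t_i down to z_c; mantle fills any gap and the z_c terms cancel.
Column 1: 3020×2.92 + 23500×2.75 + (z_c − 26520)×3.27
Column 2: 844×0 + x×2.83 + (z_c − 844 − 0 − x)×3.27
The z_c×3.27 term appears on both sides and cancels. Collect the known terms of each column as K = Σ(ρt)_known − 3.27 × (depth of known layers): K_1 = 73443.4 − 3.27×26520 = −13277; K_2 = 0 − 3.27×(844 + 0) = −2759.88.
Balance: K_1 = K_2 − x×(3.27 − 2.83), so x = (K_2 − K_1)/(3.27 − 2.83) = 10517.1/0.44 = 23900 m.

23900 m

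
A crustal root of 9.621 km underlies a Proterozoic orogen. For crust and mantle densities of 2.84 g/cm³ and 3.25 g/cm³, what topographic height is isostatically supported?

1.39 km

Equating mass per unit area of the two columns: ρ_c h = (ρ_m − ρ_c) r.
h = r (ρ_m − ρ_c) / ρ_c = 9.621 km × (3.25 − 2.84) / 2.84 = 1.39 km.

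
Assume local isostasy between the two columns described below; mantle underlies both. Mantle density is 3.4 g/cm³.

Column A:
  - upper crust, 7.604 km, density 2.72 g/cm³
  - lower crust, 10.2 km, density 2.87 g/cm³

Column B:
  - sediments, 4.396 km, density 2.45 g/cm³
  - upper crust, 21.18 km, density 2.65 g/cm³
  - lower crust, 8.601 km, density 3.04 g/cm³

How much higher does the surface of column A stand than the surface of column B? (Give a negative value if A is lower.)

For any compensation level in the mantle, the mantle terms cancel and isostasy reduces to e = (Σt_A − Σt_B) − (Σ(ρt)_A − Σ(ρt)_B) / ρ_m.
Σt_A = 17.804 km; Σt_B = 34.177 km; Σ(ρt)_A = 49.95688; Σ(ρt)_B = 93.04424 (in km·g/cm³).
e = (17.804 − 34.177) − (49.95688 − 93.04424) / 3.4 = −3.7 km.

−3.7 km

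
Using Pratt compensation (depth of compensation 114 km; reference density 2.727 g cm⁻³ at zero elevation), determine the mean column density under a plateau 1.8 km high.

Pratt balance: ρ_ref D = ρ (D + h).
ρ = ρ_ref D/(D + h) = 2.727 × 114 km/(114 km + 1.8 km) = 2.68 g cm⁻³.

2.68 g cm⁻³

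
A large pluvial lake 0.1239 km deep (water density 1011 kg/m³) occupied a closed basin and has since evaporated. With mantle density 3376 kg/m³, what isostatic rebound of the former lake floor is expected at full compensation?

u = d ρ_w/ρ_m = 0.1239 km × 1011/3376 = 0.0371 km.

0.0371 km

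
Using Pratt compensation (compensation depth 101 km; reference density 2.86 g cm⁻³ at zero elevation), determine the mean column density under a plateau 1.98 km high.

2.81 g cm⁻³

Pratt balance: ρ_ref D = ρ (D + h).
ρ = ρ_ref D/(D + h) = 2.86 × 101 km/(101 km + 1.98 km) = 2.81 g cm⁻³.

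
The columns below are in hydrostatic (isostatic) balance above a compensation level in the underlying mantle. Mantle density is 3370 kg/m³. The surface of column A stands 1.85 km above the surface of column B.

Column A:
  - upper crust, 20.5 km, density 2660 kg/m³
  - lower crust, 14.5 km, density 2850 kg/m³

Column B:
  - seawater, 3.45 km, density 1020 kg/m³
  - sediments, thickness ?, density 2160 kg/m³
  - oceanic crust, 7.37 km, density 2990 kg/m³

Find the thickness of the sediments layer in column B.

4.09 km

Take the compensation level at the base of the deeper column (depth z_c below the surface of column A) and equate Σ ρ_i t_i down to z_c; mantle fills any gap and the z_c terms cancel.
Column A: 20.5×2660 + 14.5×2850 + (z_c − 35)×3370
Column B: 1.85×0 + 3.45×1020 + x×2160 + 7.37×2990 + (z_c − 1.85 − 10.82 − x)×3370
The z_c×3370 term appears on both sides and cancels. Collect the known terms of each column as K = Σ(ρt)_known − 3370 × (depth of known layers): K_A = 95855 − 3370×35 = −22095; K_B = 25555.3 − 3370×(1.85 + 10.82) = −17142.6.
Balance: K_A = K_B − x×(3370 − 2160), so x = (K_B − K_A)/(3370 − 2160) = 4952.4/1210 = 4.09 km.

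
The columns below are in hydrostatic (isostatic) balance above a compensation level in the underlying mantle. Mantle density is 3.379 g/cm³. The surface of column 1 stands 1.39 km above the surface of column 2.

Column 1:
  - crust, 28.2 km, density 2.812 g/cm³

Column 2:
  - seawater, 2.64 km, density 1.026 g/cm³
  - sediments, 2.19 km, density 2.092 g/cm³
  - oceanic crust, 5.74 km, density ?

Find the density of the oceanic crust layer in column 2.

Take the compensation level at the base of the deeper column (depth z_c below the surface of column 1) and equate Σ ρ_i t_i down to z_c; mantle fills any gap and the z_c terms cancel.
Column 1: 28.2×2.812 + (z_c − 28.2)×3.379
Column 2: 1.39×0 + 2.64×1.026 + 2.19×2.092 + 5.74×ρ + (z_c − 1.39 − 10.57)×3.379
The z_c×3.379 term appears on both sides and cancels. Collect the known terms of each column as K = Σ(ρt)_known − 3.379 × (depth of known layers): K_1 = 79.2984 − 3.379×28.2 = −15.9894; K_2 = 7.29012 − 3.379×(1.39 + 10.57) = −33.12272.
Balance: K_1 = K_2 + 5.74×ρ, so ρ = (K_1 − K_2)/5.74 = 17.1333/5.74 = 2.98 g/cm³.

2.98 g/cm³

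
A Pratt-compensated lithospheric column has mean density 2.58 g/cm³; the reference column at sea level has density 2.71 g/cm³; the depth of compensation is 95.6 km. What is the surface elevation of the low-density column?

4.82 km

ρ_ref D = ρ (D + h) → h = D (ρ_ref − ρ)/ρ.
h = 95.6 km × (2.71 − 2.58)/2.58 = 4.82 km.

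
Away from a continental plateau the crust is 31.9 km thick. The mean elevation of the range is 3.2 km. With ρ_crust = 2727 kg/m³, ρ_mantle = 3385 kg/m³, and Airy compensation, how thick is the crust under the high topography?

Root depth r = h ρ_c / (ρ_m − ρ_c) = 3.2 km × 2727 / 658 = 13.26 km.
Total thickness = T + h + r = 31.9 km + 3.2 km + 13.26 km = 48.4 km.

48.4 km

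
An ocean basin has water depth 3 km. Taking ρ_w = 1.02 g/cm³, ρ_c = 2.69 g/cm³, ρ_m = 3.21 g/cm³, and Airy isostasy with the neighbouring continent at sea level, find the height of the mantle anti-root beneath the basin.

9.63 km

Isostatic balance requires: replacing crust with seawater at the top is compensated by replacing crust with mantle at the base: d (ρ_c − ρ_w) = a (ρ_m − ρ_c).
a = d (ρ_c − ρ_w)/(ρ_m − ρ_c) = 3 km × 1.67/0.52 = 9.63 km.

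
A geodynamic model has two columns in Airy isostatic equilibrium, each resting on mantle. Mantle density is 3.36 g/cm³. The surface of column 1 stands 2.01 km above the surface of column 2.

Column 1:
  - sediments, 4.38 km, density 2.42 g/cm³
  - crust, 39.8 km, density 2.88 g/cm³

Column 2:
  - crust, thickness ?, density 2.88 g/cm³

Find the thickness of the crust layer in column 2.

34.3 km

Take the compensation level at the base of the deeper column (depth z_c below the surface of column 1) and equate Σ ρ_i t_i down to z_c; mantle fills any gap and the z_c terms cancel.
Column 1: 4.38×2.42 + 39.8×2.88 + (z_c − 44.18)×3.36
Column 2: 2.01×0 + x×2.88 + (z_c − 2.01 − 0 − x)×3.36
The z_c×3.36 term appears on both sides and cancels. Collect the known terms of each column as K = Σ(ρt)_known − 3.36 × (depth of known layers): K_1 = 125.2236 − 3.36×44.18 = −23.2212; K_2 = 0 − 3.36×(2.01 + 0) = −6.7536.
Balance: K_1 = K_2 − x×(3.36 − 2.88), so x = (K_2 − K_1)/(3.36 − 2.88) = 16.4676/0.48 = 34.3 km.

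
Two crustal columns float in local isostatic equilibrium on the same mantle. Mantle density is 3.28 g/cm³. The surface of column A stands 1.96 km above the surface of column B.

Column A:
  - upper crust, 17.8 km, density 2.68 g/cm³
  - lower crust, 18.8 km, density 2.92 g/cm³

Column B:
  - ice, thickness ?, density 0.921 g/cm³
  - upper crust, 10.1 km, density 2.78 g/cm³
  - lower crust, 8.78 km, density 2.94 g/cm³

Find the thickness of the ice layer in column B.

Take the compensation level at the base of the deeper column (depth z_c below the surface of column A) and equate Σ ρ_i t_i down to z_c; mantle fills any gap and the z_c terms cancel.
Column A: 17.8×2.68 + 18.8×2.92 + (z_c − 36.6)×3.28
Column B: 1.96×0 + x×0.921 + 10.1×2.78 + 8.78×2.94 + (z_c − 1.96 − 18.88 − x)×3.28
The z_c×3.28 term appears on both sides and cancels. Collect the known terms of each column as K = Σ(ρt)_known − 3.28 × (depth of known layers): K_A = 102.6 − 3.28×36.6 = −17.448; K_B = 53.8912 − 3.28×(1.96 + 18.88) = −14.464.
Balance: K_A = K_B − x×(3.28 − 0.921), so x = (K_B − K_A)/(3.28 − 0.921) = 2.984/2.359 = 1.26 km.

1.26 km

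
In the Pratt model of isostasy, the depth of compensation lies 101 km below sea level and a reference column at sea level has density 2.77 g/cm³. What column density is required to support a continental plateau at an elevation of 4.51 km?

2.65 g/cm³

Pratt balance: ρ_ref D = ρ (D + h).
ρ = ρ_ref D/(D + h) = 2.77 × 101 km/(101 km + 4.51 km) = 2.65 g/cm³.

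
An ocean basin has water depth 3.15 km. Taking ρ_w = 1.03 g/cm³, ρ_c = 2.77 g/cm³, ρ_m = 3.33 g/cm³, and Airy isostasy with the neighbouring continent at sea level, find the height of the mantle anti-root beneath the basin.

9.79 km

For local isostatic compensation: replacing crust with seawater at the top is compensated by replacing crust with mantle at the base: d (ρ_c − ρ_w) = a (ρ_m − ρ_c).
a = d (ρ_c − ρ_w)/(ρ_m − ρ_c) = 3.15 km × 1.74/0.56 = 9.79 km.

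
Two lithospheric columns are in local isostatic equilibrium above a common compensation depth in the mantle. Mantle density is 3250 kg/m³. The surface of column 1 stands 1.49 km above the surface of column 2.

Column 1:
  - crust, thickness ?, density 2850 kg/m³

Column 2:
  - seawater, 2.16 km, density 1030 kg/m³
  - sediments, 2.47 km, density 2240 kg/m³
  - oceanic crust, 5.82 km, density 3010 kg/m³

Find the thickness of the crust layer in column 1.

Take the compensation level at the base of the deeper column (depth z_c below the surface of column 1) and equate Σ ρ_i t_i down to z_c; mantle fills any gap and the z_c terms cancel.
Column 1: x×2850 + (z_c − 0 − x)×3250
Column 2: 1.49×0 + 2.16×1030 + 2.47×2240 + 5.82×3010 + (z_c − 1.49 − 10.45)×3250
The z_c×3250 term appears on both sides and cancels. Collect the known terms of each column as K = Σ(ρt)_known − 3250 × (depth of known layers): K_1 = 0 − 3250×0 = 0; K_2 = 25275.8 − 3250×(1.49 + 10.45) = −13529.2.
Balance: K_1 − x×(3250 − 2850) = K_2, so x = (K_1 − K_2)/(3250 − 2850) = 13529.2/400 = 33.8 km.

33.8 km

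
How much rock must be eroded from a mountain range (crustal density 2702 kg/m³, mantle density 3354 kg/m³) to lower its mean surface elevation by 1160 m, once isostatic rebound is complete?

5970 m

Net drop Δ = e − u = e − e ρ_c/ρ_m = e (ρ_m − ρ_c)/ρ_m.
e = Δ ρ_m/(ρ_m − ρ_c) = 1160 m × 3354/652 = 5970 m.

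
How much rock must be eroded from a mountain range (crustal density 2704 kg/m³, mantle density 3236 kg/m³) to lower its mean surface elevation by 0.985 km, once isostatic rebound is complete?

Net drop Δ = e − u = e − e ρ_c/ρ_m = e (ρ_m − ρ_c)/ρ_m.
e = Δ ρ_m/(ρ_m − ρ_c) = 0.985 km × 3236/532 = 5.99 km.

5.99 km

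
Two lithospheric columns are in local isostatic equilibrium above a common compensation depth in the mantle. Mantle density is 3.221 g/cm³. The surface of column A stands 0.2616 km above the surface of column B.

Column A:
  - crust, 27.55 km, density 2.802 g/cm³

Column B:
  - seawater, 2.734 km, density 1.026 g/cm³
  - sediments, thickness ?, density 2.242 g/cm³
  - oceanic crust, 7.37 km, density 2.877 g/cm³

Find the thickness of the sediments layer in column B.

2.21 km

Take the compensation level at the base of the deeper column (depth z_c below the surface of column A) and equate Σ ρ_i t_i down to z_c; mantle fills any gap and the z_c terms cancel.
Column A: 27.55×2.802 + (z_c − 27.55)×3.221
Column B: 0.2616×0 + 2.734×1.026 + x×2.242 + 7.37×2.877 + (z_c − 0.2616 − 10.104 − x)×3.221
The z_c×3.221 term appears on both sides and cancels. Collect the known terms of each column as K = Σ(ρt)_known − 3.221 × (depth of known layers): K_A = 77.1951 − 3.221×27.55 = −11.54345; K_B = 24.008574 − 3.221×(0.2616 + 10.104) = −9.3790236.
Balance: K_A = K_B − x×(3.221 − 2.242), so x = (K_B − K_A)/(3.221 − 2.242) = 2.16443/0.979 = 2.21 km.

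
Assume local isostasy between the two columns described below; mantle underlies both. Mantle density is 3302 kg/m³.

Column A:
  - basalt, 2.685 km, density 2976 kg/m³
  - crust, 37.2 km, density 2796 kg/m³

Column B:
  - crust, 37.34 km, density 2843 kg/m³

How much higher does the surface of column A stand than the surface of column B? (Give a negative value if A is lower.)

For any compensation level in the mantle, the mantle terms cancel and isostasy reduces to e = (Σt_A − Σt_B) − (Σ(ρt)_A − Σ(ρt)_B) / ρ_m.
Σt_A = 39.885 km; Σt_B = 37.34 km; Σ(ρt)_A = 112001.76; Σ(ρt)_B = 106157.62 (in km·kg/m³).
e = (39.885 − 37.34) − (112001.76 − 106157.62) / 3302 = 0.775 km.

0.775 km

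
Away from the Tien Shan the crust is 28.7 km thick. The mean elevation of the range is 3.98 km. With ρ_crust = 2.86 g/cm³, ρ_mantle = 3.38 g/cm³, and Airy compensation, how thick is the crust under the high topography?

54.6 km

Root depth r = h ρ_c / (ρ_m − ρ_c) = 3.98 km × 2.86 / 0.52 = 21.89 km.
Total thickness = T + h + r = 28.7 km + 3.98 km + 21.89 km = 54.6 km.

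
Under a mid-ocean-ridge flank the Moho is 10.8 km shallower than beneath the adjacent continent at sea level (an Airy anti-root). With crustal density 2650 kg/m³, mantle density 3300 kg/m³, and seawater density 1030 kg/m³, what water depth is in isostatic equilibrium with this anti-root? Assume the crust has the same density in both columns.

4.33 km

Replacing a thickness d of crust by seawater at the top must be balanced by replacing crust with mantle at the base: d (ρ_c − ρ_w) = a (ρ_m − ρ_c).
d = a (ρ_m − ρ_c)/(ρ_c − ρ_w) = 10.8 km × 650/1620 = 4.33 km.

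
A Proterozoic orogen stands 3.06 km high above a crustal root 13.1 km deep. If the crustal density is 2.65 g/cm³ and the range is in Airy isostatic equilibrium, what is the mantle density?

3.27 g/cm³

Airy balance: ρ_c h = (ρ_m − ρ_c) r → ρ_m = ρ_c (1 + h/r).
ρ_m = 2.65 × (1 + 3.06 km/13.1 km) = 3.27 g/cm³.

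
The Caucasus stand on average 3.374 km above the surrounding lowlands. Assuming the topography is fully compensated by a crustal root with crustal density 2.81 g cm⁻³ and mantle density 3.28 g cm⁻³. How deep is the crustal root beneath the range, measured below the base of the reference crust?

In Airy isostatic equilibrium: the weight of the topography is balanced by the buoyancy of the root, ρ_c h = (ρ_m − ρ_c) r.
r = h · ρ_c / (ρ_m − ρ_c) = 3.374 km × 2.81 / (3.28 − 2.81) = 20.2 km.

20.2 km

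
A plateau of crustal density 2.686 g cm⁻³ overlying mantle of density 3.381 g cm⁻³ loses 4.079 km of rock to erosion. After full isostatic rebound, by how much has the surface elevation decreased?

0.838 km

Rebound u = e ρ_c/ρ_m = 4.079 km × 2.686/3.381 = 3.241 km.
Net surface drop = e − u = 4.079 km − 3.241 km = e (ρ_m − ρ_c)/ρ_m = 0.838 km.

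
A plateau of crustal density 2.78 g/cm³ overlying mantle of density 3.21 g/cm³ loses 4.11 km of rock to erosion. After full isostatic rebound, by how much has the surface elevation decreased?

Rebound u = e ρ_c/ρ_m = 4.11 km × 2.78/3.21 = 3.559 km.
Net surface drop = e − u = 4.11 km − 3.559 km = e (ρ_m − ρ_c)/ρ_m = 0.551 km.

0.551 km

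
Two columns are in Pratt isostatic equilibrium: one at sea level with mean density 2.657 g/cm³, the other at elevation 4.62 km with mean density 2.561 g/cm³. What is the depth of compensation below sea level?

123 km

ρ_ref D = ρ (D + h) → D (ρ_ref − ρ) = ρ h.
D = ρ h/(ρ_ref − ρ) = 2.561 × 4.62 km/(2.657 − 2.561) = 123 km.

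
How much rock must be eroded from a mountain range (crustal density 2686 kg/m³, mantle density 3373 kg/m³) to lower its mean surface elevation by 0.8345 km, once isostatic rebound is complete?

4.1 km

Net drop Δ = e − u = e − e ρ_c/ρ_m = e (ρ_m − ρ_c)/ρ_m.
e = Δ ρ_m/(ρ_m − ρ_c) = 0.8345 km × 3373/687 = 4.1 km.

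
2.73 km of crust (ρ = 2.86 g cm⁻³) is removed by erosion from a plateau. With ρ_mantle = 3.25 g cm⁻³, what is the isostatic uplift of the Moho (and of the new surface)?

2.4 km

Unloading: uplift u = e ρ_c/ρ_m = 2.73 km × 2.86/3.25 = 2.4 km.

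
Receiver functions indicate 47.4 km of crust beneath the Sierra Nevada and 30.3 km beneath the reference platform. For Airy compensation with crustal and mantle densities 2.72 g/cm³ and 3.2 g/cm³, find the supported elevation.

2.56 km

Excess crust Δ = 47.4 km − 30.3 km = 17.1 km, split between elevation h and root r with h + r = Δ.
Airy balance ρ_c h = (ρ_m − ρ_c) r gives r = h ρ_c/(ρ_m − ρ_c), so h (1 + ρ_c/(ρ_m − ρ_c)) = Δ, i.e. h = Δ (ρ_m − ρ_c)/ρ_m.
h = 17.1 km × 0.48/3.2 = 2.56 km.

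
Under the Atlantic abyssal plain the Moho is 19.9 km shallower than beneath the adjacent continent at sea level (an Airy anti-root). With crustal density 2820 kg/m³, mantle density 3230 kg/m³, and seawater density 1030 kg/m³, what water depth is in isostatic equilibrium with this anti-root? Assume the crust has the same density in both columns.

Replacing a thickness d of crust by seawater at the top must be balanced by replacing crust with mantle at the base: d (ρ_c − ρ_w) = a (ρ_m − ρ_c).
d = a (ρ_m − ρ_c)/(ρ_c − ρ_w) = 19.9 km × 410/1790 = 4.56 km.

4.56 km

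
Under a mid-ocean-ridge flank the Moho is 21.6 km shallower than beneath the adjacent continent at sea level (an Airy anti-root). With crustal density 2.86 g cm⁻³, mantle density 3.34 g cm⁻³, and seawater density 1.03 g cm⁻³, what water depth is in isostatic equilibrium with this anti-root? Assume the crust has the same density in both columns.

5.67 km

Replacing a thickness d of crust by seawater at the top must be balanced by replacing crust with mantle at the base: d (ρ_c − ρ_w) = a (ρ_m − ρ_c).
d = a (ρ_m − ρ_c)/(ρ_c − ρ_w) = 21.6 km × 0.48/1.83 = 5.67 km.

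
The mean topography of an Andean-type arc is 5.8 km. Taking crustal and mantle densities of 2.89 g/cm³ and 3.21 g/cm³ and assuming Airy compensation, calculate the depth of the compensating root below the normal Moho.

Balancing pressure at the compensation depth: the weight of the topography is balanced by the buoyancy of the root, ρ_c h = (ρ_m − ρ_c) r.
r = h · ρ_c / (ρ_m − ρ_c) = 5.8 km × 2.89 / (3.21 − 2.89) = 52.4 km.

52.4 km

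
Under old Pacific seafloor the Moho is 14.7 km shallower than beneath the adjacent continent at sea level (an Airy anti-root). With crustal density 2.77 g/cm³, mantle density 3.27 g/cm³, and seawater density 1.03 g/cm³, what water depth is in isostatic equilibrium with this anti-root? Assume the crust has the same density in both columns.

4.22 km

Replacing a thickness d of crust by seawater at the top must be balanced by replacing crust with mantle at the base: d (ρ_c − ρ_w) = a (ρ_m − ρ_c).
d = a (ρ_m − ρ_c)/(ρ_c − ρ_w) = 14.7 km × 0.5/1.74 = 4.22 km.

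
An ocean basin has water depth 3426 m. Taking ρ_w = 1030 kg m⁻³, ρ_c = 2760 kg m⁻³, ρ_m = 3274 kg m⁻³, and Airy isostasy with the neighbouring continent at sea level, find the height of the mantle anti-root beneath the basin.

By Archimedes' principle applied to the lithosphere: replacing crust with seawater at the top is compensated by replacing crust with mantle at the base: d (ρ_c − ρ_w) = a (ρ_m − ρ_c).
a = d (ρ_c − ρ_w)/(ρ_m − ρ_c) = 3426 m × 1730/514 = 11500 m.

11500 m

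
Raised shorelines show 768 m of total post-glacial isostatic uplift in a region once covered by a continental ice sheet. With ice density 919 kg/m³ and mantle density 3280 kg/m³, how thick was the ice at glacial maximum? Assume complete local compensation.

2740 m

u = t ρ_ice/ρ_m → t = u ρ_m/ρ_ice = 768 m × 3280/919 = 2740 m.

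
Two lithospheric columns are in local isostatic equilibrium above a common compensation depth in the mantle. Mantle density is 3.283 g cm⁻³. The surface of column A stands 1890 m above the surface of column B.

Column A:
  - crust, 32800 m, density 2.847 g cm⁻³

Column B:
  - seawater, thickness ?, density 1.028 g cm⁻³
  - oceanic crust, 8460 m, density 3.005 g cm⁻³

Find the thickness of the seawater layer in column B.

Take the compensation level at the base of the deeper column (depth z_c below the surface of column A) and equate Σ ρ_i t_i down to z_c; mantle fills any gap and the z_c terms cancel.
Column A: 32800×2.847 + (z_c − 32800)×3.283
Column B: 1890×0 + x×1.028 + 8460×3.005 + (z_c − 1890 − 8460 − x)×3.283
The z_c×3.283 term appears on both sides and cancels. Collect the known terms of each column as K = Σ(ρt)_known − 3.283 × (depth of known layers): K_A = 93381.6 − 3.283×32800 = −14300.8; K_B = 25422.3 − 3.283×(1890 + 8460) = −8556.75.
Balance: K_A = K_B − x×(3.283 − 1.028), so x = (K_B − K_A)/(3.283 − 1.028) = 5744.05/2.255 = 2550 m.

2550 m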